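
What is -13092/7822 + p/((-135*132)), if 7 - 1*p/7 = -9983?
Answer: -1444985/258126 ≈ -5.5980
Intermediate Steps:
p = 69930 (p = 49 - 7*(-9983) = 49 + 69881 = 69930)
-13092/7822 + p/((-135*132)) = -13092/7822 + 69930/((-135*132)) = -13092*1/7822 + 69930/(-17820) = -6546/3911 + 69930*(-1/17820) = -6546/3911 - 259/66 = -1444985/258126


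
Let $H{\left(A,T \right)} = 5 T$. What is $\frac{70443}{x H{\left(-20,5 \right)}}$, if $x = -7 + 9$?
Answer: $\frac{70443}{50} \approx 1408.9$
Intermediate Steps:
$x = 2$
$\frac{70443}{x H{\left(-20,5 \right)}} = \frac{70443}{2 \cdot 5 \cdot 5} = \frac{70443}{2 \cdot 25} = \frac{70443}{50}$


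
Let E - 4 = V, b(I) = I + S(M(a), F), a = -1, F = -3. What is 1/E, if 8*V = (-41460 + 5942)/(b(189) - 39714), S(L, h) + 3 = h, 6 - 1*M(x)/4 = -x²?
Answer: 158124/650255 ≈ 0.24317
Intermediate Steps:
M(x) = 24 + 4*x² (M(x) = 24 - (-4)*x² = 24 + 4*x²)
S(L, h) = -3 + h
b(I) = -6 + I (b(I) = I + (-3 - 3) = I - 6 = -6 + I)
V = 17759/158124 (V = ((-41460 + 5942)/((-6 + 189) - 39714))/8 = (-35518/(183 - 39714))/8 = (-35518/(-39531))/8 = (-35518*(-1/39531))/8 = (⅛)*(35518/39531) = 17759/158124 ≈ 0.11231)
E = 650255/158124 (E = 4 + 17759/158124 = 650255/158124 ≈ 4.1123)
1/E = 1/(650255/158124) = 158124/650255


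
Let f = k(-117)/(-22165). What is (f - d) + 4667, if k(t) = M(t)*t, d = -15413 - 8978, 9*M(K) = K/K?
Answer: 49543891/1705 ≈ 29058.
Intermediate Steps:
M(K) = 1/9 (M(K) = (K/K)/9 = (1/9)*1 = 1/9)
d = -24391
k(t) = t/9
f = 1/1705 (f = ((1/9)*(-117))/(-22165) = -13*(-1/22165) = 1/1705 ≈ 0.00058651)
(f - d) + 4667 = (1/1705 - 1*(-24391)) + 4667 = (1/1705 + 24391) + 4667 = 41586656/1705 + 4667 = 49543891/1705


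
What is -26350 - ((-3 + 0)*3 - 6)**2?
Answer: -26575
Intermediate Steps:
-26350 - ((-3 + 0)*3 - 6)**2 = -26350 - (-3*3 - 6)**2 = -26350 - (-9 - 6)**2 = -26350 - 1*(-15)**2 = -26350 - 1*225 = -26350 - 225 = -26575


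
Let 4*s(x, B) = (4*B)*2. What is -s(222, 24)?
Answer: -48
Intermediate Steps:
s(x, B) = 2*B (s(x, B) = ((4*B)*2)/4 = (8*B)/4 = 2*B)
-s(222, 24) = -2*24 = -1*48 = -48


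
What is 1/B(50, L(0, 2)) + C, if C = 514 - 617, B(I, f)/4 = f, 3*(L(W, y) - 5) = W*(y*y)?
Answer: -2059/20 ≈ -102.95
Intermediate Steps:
L(W, y) = 5 + W*y**2/3 (L(W, y) = 5 + (W*(y*y))/3 = 5 + (W*y**2)/3 = 5 + W*y**2/3)
B(I, f) = 4*f
C = -103
1/B(50, L(0, 2)) + C = 1/(4*(5 + (1/3)*0*2**2)) - 103 = 1/(4*(5 + (1/3)*0*4)) - 103 = 1/(4*(5 + 0)) - 103 = 1/(4*5) - 103 = 1/20 - 103 = -2059/20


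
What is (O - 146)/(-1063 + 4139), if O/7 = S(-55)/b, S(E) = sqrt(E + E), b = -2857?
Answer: -73/1538 - 7*I*sqrt(110)/8788132 ≈ -0.047464 - 8.3541e-6*I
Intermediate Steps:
S(E) = sqrt(2)*sqrt(E) (S(E) = sqrt(2*E) = sqrt(2)*sqrt(E))
O = -7*I*sqrt(110)/2857 (O = 7*((sqrt(2)*sqrt(-55))/(-2857)) = 7*((sqrt(2)*(I*sqrt(55)))*(-1/2857)) = 7*((I*sqrt(110))*(-1/2857)) = 7*(-I*sqrt(110)/2857) = -7*I*sqrt(110)/2857 ≈ -0.025697*I)
(O - 146)/(-1063 + 4139) = (-7*I*sqrt(110)/2857 - 146)/(-1063 + 4139) = (-146 - 7*I*sqrt(110)/2857)/3076 = (-146 - 7*I*sqrt(110)/2857)*(1/3076) = -73/1538 - 7*I*sqrt(110)/8788132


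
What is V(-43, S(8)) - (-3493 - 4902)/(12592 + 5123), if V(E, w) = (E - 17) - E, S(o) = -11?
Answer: -58552/3543 ≈ -16.526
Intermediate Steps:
V(E, w) = -17 (V(E, w) = (-17 + E) - E = -17)
V(-43, S(8)) - (-3493 - 4902)/(12592 + 5123) = -17 - (-3493 - 4902)/(12592 + 5123) = -17 - (-8395)/17715 = -17 - 1*(-1679/3543) = -17 + 1679/3543 = -58552/3543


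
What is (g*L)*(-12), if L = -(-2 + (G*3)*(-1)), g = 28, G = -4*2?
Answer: 7392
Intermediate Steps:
G = -8
L = -22 (L = -(-2 - 8*3*(-1)) = -(-2 - 24*(-1)) = -(-2 + 24) = -1*22 = -22)
(g*L)*(-12) = (28*(-22))*(-12) = -616*(-12) = 7392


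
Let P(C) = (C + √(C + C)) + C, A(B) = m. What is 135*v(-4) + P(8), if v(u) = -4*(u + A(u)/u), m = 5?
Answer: 2855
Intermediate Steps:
A(B) = 5
v(u) = -20/u - 4*u (v(u) = -4*(u + 5/u) = -20/u - 4*u)
P(C) = 2*C + √2*√C (P(C) = (C + √(2*C)) + C = (C + √2*√C) + C = 2*C + √2*√C)
135*v(-4) + P(8) = 135*(-20/(-4) - 4*(-4)) + (2*8 + √2*√8) = 135*(-20*(-¼) + 16) + (16 + √2*(2*√2)) = 135*(5 + 16) + (16 + 4) = 135*21 + 20 = 2835 + 20 = 2855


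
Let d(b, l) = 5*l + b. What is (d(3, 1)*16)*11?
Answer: 1408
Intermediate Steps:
d(b, l) = b + 5*l
(d(3, 1)*16)*11 = ((3 + 5*1)*16)*11 = ((3 + 5)*16)*11 = (8*16)*11 = 128*11 = 1408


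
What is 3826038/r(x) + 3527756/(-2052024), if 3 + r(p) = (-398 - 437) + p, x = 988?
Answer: 327108026563/12825150 ≈ 25505.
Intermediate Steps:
r(p) = -838 + p (r(p) = -3 + ((-398 - 437) + p) = -3 + (-835 + p) = -838 + p)
3826038/r(x) + 3527756/(-2052024) = 3826038/(-838 + 988) + 3527756/(-2052024) = 3826038/150 + 3527756*(-1/2052024) = 3826038*(1/150) - 881939/513006 = 637673/25 - 881939/513006 = 327108026563/12825150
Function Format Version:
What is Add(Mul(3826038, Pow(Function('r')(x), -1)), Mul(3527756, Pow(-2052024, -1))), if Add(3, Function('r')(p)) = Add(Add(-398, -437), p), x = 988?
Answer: Rational(327108026563, 12825150) ≈ 25505.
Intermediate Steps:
Function('r')(p) = Add(-838, p) (Function('r')(p) = Add(-3, Add(Add(-398, -437), p)) = Add(-3, Add(-835, p)) = Add(-838, p))
Add(Mul(3826038, Pow(Function('r')(x), -1)), Mul(3527756, Pow(-2052024, -1))) = Add(Mul(3826038, Pow(Add(-838, 988), -1)), Mul(3527756, Pow(-2052024, -1))) = Add(Mul(3826038, Pow(150, -1)), Mul(3527756, Rational(-1, 2052024))) = Add(Mul(3826038, Rational(1, 150)), Rational(-881939, 513006)) = Add(Rational(637673, 25), Rational(-881939, 513006)) = Rational(327108026563, 12825150)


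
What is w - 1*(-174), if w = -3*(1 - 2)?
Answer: 177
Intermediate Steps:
w = 3 (w = -3*(-1) = 3)
w - 1*(-174) = 3 - 1*(-174) = 3 + 174 = 177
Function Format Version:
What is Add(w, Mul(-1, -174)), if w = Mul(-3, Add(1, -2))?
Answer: 177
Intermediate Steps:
w = 3 (w = Mul(-3, -1) = 3)
Add(w, Mul(-1, -174)) = Add(3, Mul(-1, -174)) = Add(3, 174) = 177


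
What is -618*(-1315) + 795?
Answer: 813465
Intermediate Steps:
-618*(-1315) + 795 = 812670 + 795 = 813465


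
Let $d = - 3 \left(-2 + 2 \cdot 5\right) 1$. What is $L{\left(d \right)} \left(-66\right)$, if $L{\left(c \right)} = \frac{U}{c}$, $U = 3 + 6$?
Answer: $\frac{99}{4} \approx 24.75$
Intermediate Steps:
$d = -24$ ($d = - 3 \left(-2 + 10\right) 1 = \left(-3\right) 8 \cdot 1 = \left(-24\right) 1 = -24$)
$U = 9$
$L{\left(c \right)} = \frac{9}{c}$
$L{\left(d \right)} \left(-66\right) = \frac{9}{-24} \left(-66\right) = 9 \left(- \frac{1}{24}\right) \left(-66\right) = \left(- \frac{3}{8}\right) \left(-66\right) = \frac{99}{4}$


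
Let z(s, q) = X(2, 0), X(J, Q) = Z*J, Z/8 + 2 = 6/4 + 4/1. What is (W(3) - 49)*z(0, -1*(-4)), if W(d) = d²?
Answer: -2240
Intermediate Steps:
Z = 28 (Z = -16 + 8*(6/4 + 4/1) = -16 + 8*(6*(¼) + 4*1) = -16 + 8*(3/2 + 4) = -16 + 8*(11/2) = -16 + 44 = 28)
X(J, Q) = 28*J
z(s, q) = 56 (z(s, q) = 28*2 = 56)
(W(3) - 49)*z(0, -1*(-4)) = (3² - 49)*56 = (9 - 49)*56 = -40*56 = -2240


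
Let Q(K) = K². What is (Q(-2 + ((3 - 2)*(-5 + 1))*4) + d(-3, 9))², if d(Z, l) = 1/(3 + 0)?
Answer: 946729/9 ≈ 1.0519e+5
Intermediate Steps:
d(Z, l) = ⅓ (d(Z, l) = 1/3 = ⅓)
(Q(-2 + ((3 - 2)*(-5 + 1))*4) + d(-3, 9))² = ((-2 + ((3 - 2)*(-5 + 1))*4)² + ⅓)² = ((-2 + (1*(-4))*4)² + ⅓)² = ((-2 - 4*4)² + ⅓)² = ((-2 - 16)² + ⅓)² = ((-18)² + ⅓)² = (324 + ⅓)² = (973/3)² = 946729/9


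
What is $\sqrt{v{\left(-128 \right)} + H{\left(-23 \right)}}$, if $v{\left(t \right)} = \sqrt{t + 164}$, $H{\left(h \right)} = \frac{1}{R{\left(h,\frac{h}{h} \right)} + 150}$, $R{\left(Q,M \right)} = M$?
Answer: $\frac{\sqrt{136957}}{151} \approx 2.4508$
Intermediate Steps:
$H{\left(h \right)} = \frac{1}{151}$ ($H{\left(h \right)} = \frac{1}{\frac{h}{h} + 150} = \frac{1}{1 + 150} = \frac{1}{151}$)
$v{\left(t \right)} = \sqrt{164 + t}$
$\sqrt{v{\left(-128 \right)} + H{\left(-23 \right)}} = \sqrt{\sqrt{164 - 128} + \frac{1}{151}} = \sqrt{\sqrt{36} + \frac{1}{151}} = \sqrt{6 + \frac{1}{151}} = \sqrt{\frac{907}{151}} = \frac{\sqrt{136957}}{151}$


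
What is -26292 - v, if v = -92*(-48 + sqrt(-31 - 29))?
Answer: -30708 + 184*I*sqrt(15) ≈ -30708.0 + 712.63*I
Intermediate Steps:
v = 4416 - 184*I*sqrt(15) (v = -92*(-48 + sqrt(-60)) = -92*(-48 + 2*I*sqrt(15)) = 4416 - 184*I*sqrt(15) ≈ 4416.0 - 712.63*I)
-26292 - v = -26292 - (4416 - 184*I*sqrt(15)) = -26292 + (-4416 + 184*I*sqrt(15)) = -30708 + 184*I*sqrt(15)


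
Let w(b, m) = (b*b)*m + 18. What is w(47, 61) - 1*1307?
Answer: 133460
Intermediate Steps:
w(b, m) = 18 + m*b² (w(b, m) = b²*m + 18 = m*b² + 18 = 18 + m*b²)
w(47, 61) - 1*1307 = (18 + 61*47²) - 1*1307 = (18 + 61*2209) - 1307 = (18 + 134749) - 1307 = 134767 - 1307 = 133460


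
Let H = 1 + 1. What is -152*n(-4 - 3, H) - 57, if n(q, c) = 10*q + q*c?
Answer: 12711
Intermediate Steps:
H = 2
n(q, c) = 10*q + c*q
-152*n(-4 - 3, H) - 57 = -152*(-4 - 3)*(10 + 2) - 57 = -(-1064)*12 - 57 = -152*(-84) - 57 = 12768 - 57 = 12711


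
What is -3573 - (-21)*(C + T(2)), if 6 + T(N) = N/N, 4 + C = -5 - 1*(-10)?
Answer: -3657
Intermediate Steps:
C = 1 (C = -4 + (-5 - 1*(-10)) = -4 + (-5 + 10) = -4 + 5 = 1)
T(N) = -5 (T(N) = -6 + N/N = -6 + 1 = -5)
-3573 - (-21)*(C + T(2)) = -3573 - (-21)*(1 - 5) = -3573 - (-21)*(-4) = -3573 - 1*84 = -3573 - 84 = -3657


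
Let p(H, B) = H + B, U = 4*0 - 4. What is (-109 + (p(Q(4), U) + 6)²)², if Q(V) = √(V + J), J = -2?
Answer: 10641 - 824*√2 ≈ 9475.7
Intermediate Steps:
U = -4 (U = 0 - 4 = -4)
Q(V) = √(-2 + V) (Q(V) = √(V - 2) = √(-2 + V))
p(H, B) = B + H
(-109 + (p(Q(4), U) + 6)²)² = (-109 + ((-4 + √(-2 + 4)) + 6)²)² = (-109 + ((-4 + √2) + 6)²)² = (-109 + (2 + √2)²)²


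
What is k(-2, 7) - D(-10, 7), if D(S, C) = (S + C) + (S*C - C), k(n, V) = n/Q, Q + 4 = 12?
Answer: 319/4 ≈ 79.750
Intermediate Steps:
Q = 8 (Q = -4 + 12 = 8)
k(n, V) = n/8
D(S, C) = S + C*S (D(S, C) = (C + S) + (C*S - C) = (C + S) + (-C + C*S) = S + C*S)
k(-2, 7) - D(-10, 7) = (⅛)*(-2) - (-10)*(1 + 7) = -¼ - (-10)*8 = -¼ - 1*(-80) = -¼ + 80 = 319/4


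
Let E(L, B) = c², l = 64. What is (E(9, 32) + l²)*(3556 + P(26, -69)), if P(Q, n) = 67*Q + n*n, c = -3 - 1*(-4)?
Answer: 41211723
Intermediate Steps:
c = 1 (c = -3 + 4 = 1)
P(Q, n) = n² + 67*Q (P(Q, n) = 67*Q + n² = n² + 67*Q)
E(L, B) = 1 (E(L, B) = 1² = 1)
(E(9, 32) + l²)*(3556 + P(26, -69)) = (1 + 64²)*(3556 + ((-69)² + 67*26)) = (1 + 4096)*(3556 + (4761 + 1742)) = 4097*(3556 + 6503) = 4097*10059 = 41211723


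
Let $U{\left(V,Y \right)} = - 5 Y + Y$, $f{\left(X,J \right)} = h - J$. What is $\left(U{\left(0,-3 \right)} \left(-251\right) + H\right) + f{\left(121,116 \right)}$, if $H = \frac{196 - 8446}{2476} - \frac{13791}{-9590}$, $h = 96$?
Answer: $- \frac{9004915733}{2968105} \approx -3033.9$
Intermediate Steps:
$f{\left(X,J \right)} = 96 - J$
$U{\left(V,Y \right)} = - 4 Y$
$H = - \frac{5621373}{2968105}$ ($H = \left(196 - 8446\right) \frac{1}{2476} - - \frac{13791}{9590} = \left(-8250\right) \frac{1}{2476} + \frac{13791}{9590} = - \frac{4125}{1238} + \frac{13791}{9590} = - \frac{5621373}{2968105} \approx -1.8939$)
$\left(U{\left(0,-3 \right)} \left(-251\right) + H\right) + f{\left(121,116 \right)} = \left(\left(-4\right) \left(-3\right) \left(-251\right) - \frac{5621373}{2968105}\right) + \left(96 - 116\right) = \left(12 \left(-251\right) - \frac{5621373}{2968105}\right) + \left(96 - 116\right) = \left(-3012 - \frac{5621373}{2968105}\right) - 20 = - \frac{8945553633}{2968105} - 20 = - \frac{9004915733}{2968105}$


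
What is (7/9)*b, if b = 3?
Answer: 7/3 ≈ 2.3333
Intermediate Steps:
(7/9)*b = (7/9)*3 = 7/3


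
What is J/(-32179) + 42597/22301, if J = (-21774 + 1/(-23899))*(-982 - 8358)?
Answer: -108357227551681343/17150493084221 ≈ -6318.0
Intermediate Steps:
J = 4860319564180/23899 (J = (-21774 - 1/23899)*(-9340) = -520376827/23899*(-9340) = 4860319564180/23899 ≈ 2.0337e+8)
J/(-32179) + 42597/22301 = (4860319564180/23899)/(-32179) + 42597/22301 = (4860319564180/23899)*(-1/32179) + 42597*(1/22301) = -4860319564180/769045921 + 42597/22301 = -108357227551681343/17150493084221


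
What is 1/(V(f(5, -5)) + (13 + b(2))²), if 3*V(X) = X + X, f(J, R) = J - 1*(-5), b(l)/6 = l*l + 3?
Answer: 3/9095 ≈ 0.00032985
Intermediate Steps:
b(l) = 18 + 6*l² (b(l) = 6*(l*l + 3) = 6*(l² + 3) = 6*(3 + l²) = 18 + 6*l²)
f(J, R) = 5 + J (f(J, R) = J + 5 = 5 + J)
V(X) = 2*X/3 (V(X) = (X + X)/3 = (2*X)/3 = 2*X/3)
1/(V(f(5, -5)) + (13 + b(2))²) = 1/(2*(5 + 5)/3 + (13 + (18 + 6*2²))²) = 1/((⅔)*10 + (13 + (18 + 6*4))²) = 1/(20/3 + (13 + (18 + 24))²) = 1/(20/3 + (13 + 42)²) = 1/(20/3 + 55²) = 1/(20/3 + 3025) = 1/(9095/3) = 3/9095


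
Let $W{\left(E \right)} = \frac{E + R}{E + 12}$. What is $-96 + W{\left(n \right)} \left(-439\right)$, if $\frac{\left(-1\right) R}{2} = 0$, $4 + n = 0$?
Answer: $\frac{247}{2} \approx 123.5$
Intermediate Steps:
$n = -4$ ($n = -4 + 0 = -4$)
$R = 0$ ($R = \left(-2\right) 0 = 0$)
$W{\left(E \right)} = \frac{E}{12 + E}$ ($W{\left(E \right)} = \frac{E + 0}{E + 12} = \frac{E}{12 + E}$)
$-96 + W{\left(n \right)} \left(-439\right) = -96 + - \frac{4}{12 - 4} \left(-439\right) = -96 + - \frac{4}{8} \left(-439\right) = -96 + \left(-4\right) \frac{1}{8} \left(-439\right) = -96 - - \frac{439}{2} = -96 + \frac{439}{2} = \frac{247}{2}$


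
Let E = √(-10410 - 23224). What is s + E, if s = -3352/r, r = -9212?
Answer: 838/2303 + I*√33634 ≈ 0.36387 + 183.4*I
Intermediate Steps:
s = 838/2303 (s = -3352/(-9212) = -3352*(-1/9212) = 838/2303 ≈ 0.36387)
E = I*√33634 (E = √(-33634) = I*√33634 ≈ 183.4*I)
s + E = 838/2303 + I*√33634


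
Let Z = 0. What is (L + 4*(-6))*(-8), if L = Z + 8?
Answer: 128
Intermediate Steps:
L = 8 (L = 0 + 8 = 8)
(L + 4*(-6))*(-8) = (8 + 4*(-6))*(-8) = (8 - 24)*(-8) = -16*(-8) = 128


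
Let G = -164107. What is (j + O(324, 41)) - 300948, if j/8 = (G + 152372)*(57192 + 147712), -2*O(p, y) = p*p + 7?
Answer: -38473481919/2 ≈ -1.9237e+10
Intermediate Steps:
O(p, y) = -7/2 - p**2/2 (O(p, y) = -(p*p + 7)/2 = -(p**2 + 7)/2 = -(7 + p**2)/2 = -7/2 - p**2/2)
j = -19236387520 (j = 8*((-164107 + 152372)*(57192 + 147712)) = 8*(-11735*204904) = 8*(-2404548440) = -19236387520)
(j + O(324, 41)) - 300948 = (-19236387520 + (-7/2 - 1/2*324**2)) - 300948 = (-19236387520 + (-7/2 - 1/2*104976)) - 300948 = (-19236387520 + (-7/2 - 52488)) - 300948 = (-19236387520 - 104983/2) - 300948 = -38472880023/2 - 300948 = -38473481919/2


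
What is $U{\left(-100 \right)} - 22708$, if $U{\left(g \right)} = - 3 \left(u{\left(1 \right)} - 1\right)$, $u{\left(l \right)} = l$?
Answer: $-22708$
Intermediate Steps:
$U{\left(g \right)} = 0$ ($U{\left(g \right)} = - 3 \left(1 - 1\right) = \left(-3\right) 0 = 0$)
$U{\left(-100 \right)} - 22708 = 0 - 22708 = -22708$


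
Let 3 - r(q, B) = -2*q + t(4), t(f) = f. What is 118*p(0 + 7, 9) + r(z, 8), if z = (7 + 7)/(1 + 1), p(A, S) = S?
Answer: 1075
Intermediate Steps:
z = 7 (z = 14/2 = 14*(1/2) = 7)
r(q, B) = -1 + 2*q (r(q, B) = 3 - (-2*q + 4) = 3 - (4 - 2*q) = 3 + (-4 + 2*q) = -1 + 2*q)
118*p(0 + 7, 9) + r(z, 8) = 118*9 + (-1 + 2*7) = 1062 + (-1 + 14) = 1062 + 13 = 1075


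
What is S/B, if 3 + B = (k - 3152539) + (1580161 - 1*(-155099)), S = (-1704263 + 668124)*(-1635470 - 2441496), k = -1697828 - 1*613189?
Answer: -4224303474274/3728299 ≈ -1.1330e+6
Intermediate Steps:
k = -2311017 (k = -1697828 - 613189 = -2311017)
S = 4224303474274 (S = -1036139*(-4076966) = 4224303474274)
B = -3728299 (B = -3 + ((-2311017 - 3152539) + (1580161 - 1*(-155099))) = -3 + (-5463556 + (1580161 + 155099)) = -3 + (-5463556 + 1735260) = -3 - 3728296 = -3728299)
S/B = 4224303474274/(-3728299) = 4224303474274*(-1/3728299) = -4224303474274/3728299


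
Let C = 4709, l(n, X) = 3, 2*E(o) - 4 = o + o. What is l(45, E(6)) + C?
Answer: 4712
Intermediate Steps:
E(o) = 2 + o (E(o) = 2 + (o + o)/2 = 2 + (2*o)/2 = 2 + o)
l(45, E(6)) + C = 3 + 4709 = 4712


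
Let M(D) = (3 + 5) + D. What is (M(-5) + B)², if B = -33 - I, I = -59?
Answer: 841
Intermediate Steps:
M(D) = 8 + D
B = 26 (B = -33 - 1*(-59) = -33 + 59 = 26)
(M(-5) + B)² = ((8 - 5) + 26)² = (3 + 26)² = 29² = 841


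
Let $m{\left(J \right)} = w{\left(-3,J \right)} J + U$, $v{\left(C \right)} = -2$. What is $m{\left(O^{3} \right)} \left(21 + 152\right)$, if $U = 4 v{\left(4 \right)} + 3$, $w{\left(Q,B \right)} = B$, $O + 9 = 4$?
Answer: $2702260$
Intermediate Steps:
$O = -5$ ($O = -9 + 4 = -5$)
$U = -5$ ($U = 4 \left(-2\right) + 3 = -8 + 3 = -5$)
$m{\left(J \right)} = -5 + J^{2}$ ($m{\left(J \right)} = J J - 5 = J^{2} - 5 = -5 + J^{2}$)
$m{\left(O^{3} \right)} \left(21 + 152\right) = \left(-5 + \left(\left(-5\right)^{3}\right)^{2}\right) \left(21 + 152\right) = \left(-5 + \left(-125\right)^{2}\right) 173 = \left(-5 + 15625\right) 173 = 15620 \cdot 173 = 2702260$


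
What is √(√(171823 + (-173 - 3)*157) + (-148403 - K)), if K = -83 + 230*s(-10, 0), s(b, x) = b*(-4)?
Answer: √(-157520 + √144191) ≈ 396.41*I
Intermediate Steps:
s(b, x) = -4*b
K = 9117 (K = -83 + 230*(-4*(-10)) = -83 + 230*40 = -83 + 9200 = 9117)
√(√(171823 + (-173 - 3)*157) + (-148403 - K)) = √(√(171823 + (-173 - 3)*157) + (-148403 - 1*9117)) = √(√(171823 - 176*157) + (-148403 - 9117)) = √(√(171823 - 27632) - 157520) = √(√144191 - 157520) = √(-157520 + √144191)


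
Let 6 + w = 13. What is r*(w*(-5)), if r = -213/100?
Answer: 1491/20 ≈ 74.550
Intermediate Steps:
w = 7 (w = -6 + 13 = 7)
r = -213/100 (r = -213*1/100 = -213/100 ≈ -2.1300)
r*(w*(-5)) = -1491*(-5)/100 = -213/100*(-35) = 1491/20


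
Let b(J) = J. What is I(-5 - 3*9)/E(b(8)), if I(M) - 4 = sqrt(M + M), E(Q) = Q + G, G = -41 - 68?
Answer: -4/101 - 8*I/101 ≈ -0.039604 - 0.079208*I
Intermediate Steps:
G = -109
E(Q) = -109 + Q (E(Q) = Q - 109 = -109 + Q)
I(M) = 4 + sqrt(2)*sqrt(M) (I(M) = 4 + sqrt(M + M) = 4 + sqrt(2*M) = 4 + sqrt(2)*sqrt(M))
I(-5 - 3*9)/E(b(8)) = (4 + sqrt(2)*sqrt(-5 - 3*9))/(-109 + 8) = (4 + sqrt(2)*sqrt(-5 - 27))/(-101) = (4 + sqrt(2)*sqrt(-32))*(-1/101) = (4 + sqrt(2)*(4*I*sqrt(2)))*(-1/101) = (4 + 8*I)*(-1/101) = -4/101 - 8*I/101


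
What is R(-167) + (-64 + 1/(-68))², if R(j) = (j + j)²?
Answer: 534783553/4624 ≈ 1.1565e+5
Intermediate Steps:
R(j) = 4*j² (R(j) = (2*j)² = 4*j²)
R(-167) + (-64 + 1/(-68))² = 4*(-167)² + (-64 + 1/(-68))² = 4*27889 + (-64 + 1*(-1/68))² = 111556 + (-64 - 1/68)² = 111556 + (-4353/68)² = 111556 + 18948609/4624 = 534783553/4624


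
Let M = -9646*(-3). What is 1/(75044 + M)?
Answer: 1/103982 ≈ 9.6171e-6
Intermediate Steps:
M = 28938
1/(75044 + M) = 1/(75044 + 28938) = 1/103982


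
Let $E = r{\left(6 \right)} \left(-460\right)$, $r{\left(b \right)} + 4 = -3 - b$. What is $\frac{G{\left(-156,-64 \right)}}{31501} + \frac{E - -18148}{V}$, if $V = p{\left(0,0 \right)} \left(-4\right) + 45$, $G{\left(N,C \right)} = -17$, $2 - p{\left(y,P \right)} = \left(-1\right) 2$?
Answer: $\frac{1541695}{1853} \approx 832.0$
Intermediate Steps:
$p{\left(y,P \right)} = 4$ ($p{\left(y,P \right)} = 2 - \left(-1\right) 2 = 2 - -2 = 2 + 2 = 4$)
$r{\left(b \right)} = -7 - b$ ($r{\left(b \right)} = -4 - \left(3 + b\right) = -7 - b$)
$E = 5980$ ($E = \left(-7 - 6\right) \left(-460\right) = \left(-13\right) \left(-460\right) = 5980$)
$V = 29$ ($V = 4 \left(-4\right) + 45 = -16 + 45 = 29$)
$\frac{G{\left(-156,-64 \right)}}{31501} + \frac{E - -18148}{V} = - \frac{17}{31501} + \frac{5980 - -18148}{29} = \left(-17\right) \frac{1}{31501} + \left(5980 + 18148\right) \frac{1}{29} = - \frac{1}{1853} + 24128 \cdot \frac{1}{29} = - \frac{1}{1853} + 832 = \frac{1541695}{1853}$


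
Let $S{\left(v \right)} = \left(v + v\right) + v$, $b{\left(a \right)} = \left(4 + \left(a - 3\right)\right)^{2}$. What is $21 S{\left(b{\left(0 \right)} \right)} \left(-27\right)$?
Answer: $-1701$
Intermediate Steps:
$b{\left(a \right)} = \left(1 + a\right)^{2}$ ($b{\left(a \right)} = \left(4 + \left(-3 + a\right)\right)^{2} = \left(1 + a\right)^{2}$)
$S{\left(v \right)} = 3 v$ ($S{\left(v \right)} = 2 v + v = 3 v$)
$21 S{\left(b{\left(0 \right)} \right)} \left(-27\right) = 21 \cdot 3 \left(1 + 0\right)^{2} \left(-27\right) = 21 \cdot 3 \cdot 1^{2} \left(-27\right) = 21 \cdot 3 \cdot 1 \left(-27\right) = 21 \cdot 3 \left(-27\right) = 63 \left(-27\right) = -1701$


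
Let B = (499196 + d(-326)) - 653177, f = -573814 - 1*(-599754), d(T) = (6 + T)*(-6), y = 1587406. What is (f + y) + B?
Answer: 1461285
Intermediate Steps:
d(T) = -36 - 6*T
f = 25940 (f = -573814 + 599754 = 25940)
B = -152061 (B = (499196 + (-36 - 6*(-326))) - 653177 = (499196 + (-36 + 1956)) - 653177 = (499196 + 1920) - 653177 = 501116 - 653177 = -152061)
(f + y) + B = (25940 + 1587406) - 152061 = 1613346 - 152061 = 1461285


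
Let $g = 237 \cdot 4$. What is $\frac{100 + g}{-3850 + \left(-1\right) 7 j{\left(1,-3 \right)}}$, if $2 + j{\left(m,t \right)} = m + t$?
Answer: $- \frac{524}{1911} \approx -0.2742$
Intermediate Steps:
$j{\left(m,t \right)} = -2 + m + t$ ($j{\left(m,t \right)} = -2 + \left(m + t\right) = -2 + m + t$)
$g = 948$
$\frac{100 + g}{-3850 + \left(-1\right) 7 j{\left(1,-3 \right)}} = \frac{100 + 948}{-3850 + \left(-1\right) 7 \left(-2 + 1 - 3\right)} = \frac{1048}{-3850 - -28} = \frac{1048}{-3850 + 28} = \frac{1048}{-3822} = 1048 \left(- \frac{1}{3822}\right) = - \frac{524}{1911}$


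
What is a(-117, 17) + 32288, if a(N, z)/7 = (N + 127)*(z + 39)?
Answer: 36208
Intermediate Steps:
a(N, z) = 7*(39 + z)*(127 + N) (a(N, z) = 7*((N + 127)*(z + 39)) = 7*((127 + N)*(39 + z)) = 7*((39 + z)*(127 + N)) = 7*(39 + z)*(127 + N))
a(-117, 17) + 32288 = (34671 + 273*(-117) + 889*17 + 7*(-117)*17) + 32288 = (34671 - 31941 + 15113 - 13923) + 32288 = 3920 + 32288 = 36208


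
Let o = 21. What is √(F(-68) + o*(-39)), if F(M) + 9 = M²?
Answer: 2*√949 ≈ 61.612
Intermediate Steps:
F(M) = -9 + M²
√(F(-68) + o*(-39)) = √((-9 + (-68)²) + 21*(-39)) = √((-9 + 4624) - 819) = √(4615 - 819) = √3796 = 2*√949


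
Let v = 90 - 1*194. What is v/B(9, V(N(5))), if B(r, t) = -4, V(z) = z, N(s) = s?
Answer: 26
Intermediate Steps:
v = -104 (v = 90 - 194 = -104)
v/B(9, V(N(5))) = -104/(-4) = -104*(-¼) = 26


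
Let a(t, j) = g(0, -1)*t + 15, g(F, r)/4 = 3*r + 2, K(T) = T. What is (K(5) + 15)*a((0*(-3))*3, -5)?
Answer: 300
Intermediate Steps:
g(F, r) = 8 + 12*r (g(F, r) = 4*(3*r + 2) = 4*(2 + 3*r) = 8 + 12*r)
a(t, j) = 15 - 4*t (a(t, j) = (8 + 12*(-1))*t + 15 = (8 - 12)*t + 15 = -4*t + 15 = 15 - 4*t)
(K(5) + 15)*a((0*(-3))*3, -5) = (5 + 15)*(15 - 4*0*(-3)*3) = 20*(15 - 0*3) = 20*(15 - 4*0) = 20*(15 + 0) = 20*15 = 300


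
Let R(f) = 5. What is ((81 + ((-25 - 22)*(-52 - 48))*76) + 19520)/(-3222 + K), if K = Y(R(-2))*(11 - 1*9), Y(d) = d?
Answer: -376801/3212 ≈ -117.31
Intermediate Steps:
K = 10 (K = 5*(11 - 1*9) = 5*(11 - 9) = 5*2 = 10)
((81 + ((-25 - 22)*(-52 - 48))*76) + 19520)/(-3222 + K) = ((81 + ((-25 - 22)*(-52 - 48))*76) + 19520)/(-3222 + 10) = ((81 - 47*(-100)*76) + 19520)/(-3212) = ((81 + 4700*76) + 19520)*(-1/3212) = ((81 + 357200) + 19520)*(-1/3212) = (357281 + 19520)*(-1/3212) = 376801*(-1/3212) = -376801/3212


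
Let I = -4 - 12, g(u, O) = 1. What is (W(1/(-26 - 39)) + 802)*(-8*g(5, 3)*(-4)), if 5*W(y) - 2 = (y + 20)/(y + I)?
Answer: 44535392/1735 ≈ 25669.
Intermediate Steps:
I = -16
W(y) = ⅖ + (20 + y)/(5*(-16 + y)) (W(y) = ⅖ + ((y + 20)/(y - 16))/5 = ⅖ + ((20 + y)/(-16 + y))/5 = ⅖ + (20 + y)/(5*(-16 + y)))
(W(1/(-26 - 39)) + 802)*(-8*g(5, 3)*(-4)) = (3*(-4 + 1/(-26 - 39))/(5*(-16 + 1/(-26 - 39))) + 802)*(-8*1*(-4)) = (3*(-4 + 1/(-65))/(5*(-16 + 1/(-65))) + 802)*(-8*(-4)) = (3*(-4 - 1/65)/(5*(-16 - 1/65)) + 802)*32 = ((⅗)*(-261/65)/(-1041/65) + 802)*32 = ((⅗)*(-65/1041)*(-261/65) + 802)*32 = (261/1735 + 802)*32 = (1391731/1735)*32 = 44535392/1735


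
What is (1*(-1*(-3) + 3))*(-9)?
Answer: -54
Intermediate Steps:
(1*(-1*(-3) + 3))*(-9) = (1*(3 + 3))*(-9) = (1*6)*(-9) = 6*(-9) = -54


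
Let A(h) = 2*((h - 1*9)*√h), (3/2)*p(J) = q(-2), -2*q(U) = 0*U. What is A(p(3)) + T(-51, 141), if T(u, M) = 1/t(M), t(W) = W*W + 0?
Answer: 1/19881 ≈ 5.0299e-5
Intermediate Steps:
q(U) = 0 (q(U) = -0*U = -½*0 = 0)
t(W) = W² (t(W) = W² + 0 = W²)
p(J) = 0 (p(J) = (⅔)*0 = 0)
T(u, M) = M⁻² (T(u, M) = 1/(M²) = M⁻²)
A(h) = 2*√h*(-9 + h) (A(h) = 2*((h - 9)*√h) = 2*((-9 + h)*√h) = 2*(√h*(-9 + h)) = 2*√h*(-9 + h))
A(p(3)) + T(-51, 141) = 2*√0*(-9 + 0) + 141⁻² = 2*0*(-9) + 1/19881 = 0 + 1/19881 = 1/19881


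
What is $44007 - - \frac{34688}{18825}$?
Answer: $\frac{828466463}{18825} \approx 44009.0$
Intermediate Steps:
$44007 - - \frac{34688}{18825} = 44007 + \frac{34688}{18825} = \frac{828466463}{18825}$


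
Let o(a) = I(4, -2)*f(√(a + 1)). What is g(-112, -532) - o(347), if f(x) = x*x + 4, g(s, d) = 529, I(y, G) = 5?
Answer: -1231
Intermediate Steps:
f(x) = 4 + x² (f(x) = x² + 4 = 4 + x²)
o(a) = 25 + 5*a (o(a) = 5*(4 + (√(a + 1))²) = 5*(4 + (√(1 + a))²) = 5*(4 + (1 + a)) = 5*(5 + a) = 25 + 5*a)
g(-112, -532) - o(347) = 529 - (25 + 5*347) = 529 - (25 + 1735) = 529 - 1*1760 = 529 - 1760 = -1231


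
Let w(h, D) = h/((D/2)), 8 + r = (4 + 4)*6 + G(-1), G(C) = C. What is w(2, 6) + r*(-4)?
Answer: -466/3 ≈ -155.33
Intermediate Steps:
r = 39 (r = -8 + ((4 + 4)*6 - 1) = -8 + (8*6 - 1) = -8 + (48 - 1) = -8 + 47 = 39)
w(h, D) = 2*h/D (w(h, D) = h/((D*(½))) = h/((D/2)) = h*(2/D) = 2*h/D)
w(2, 6) + r*(-4) = 2*2/6 + 39*(-4) = 2*2*(⅙) - 156 = ⅔ - 156 = -466/3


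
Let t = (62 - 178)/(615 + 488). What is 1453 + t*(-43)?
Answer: 1607647/1103 ≈ 1457.5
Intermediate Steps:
t = -116/1103 ≈ -0.10517
1453 + t*(-43) = 1453 - 116/1103*(-43) = 1453 + 4988/1103 = 1607647/1103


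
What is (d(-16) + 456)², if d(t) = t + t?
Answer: 179776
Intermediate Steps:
d(t) = 2*t
(d(-16) + 456)² = (2*(-16) + 456)² = (-32 + 456)² = 424² = 179776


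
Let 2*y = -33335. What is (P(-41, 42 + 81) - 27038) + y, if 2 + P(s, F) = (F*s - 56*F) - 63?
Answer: -111403/2 ≈ -55702.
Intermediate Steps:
y = -33335/2 (y = (½)*(-33335) = -33335/2 ≈ -16668.)
P(s, F) = -65 - 56*F + F*s (P(s, F) = -2 + ((F*s - 56*F) - 63) = -2 + ((-56*F + F*s) - 63) = -2 + (-63 - 56*F + F*s) = -65 - 56*F + F*s)
(P(-41, 42 + 81) - 27038) + y = ((-65 - 56*(42 + 81) + (42 + 81)*(-41)) - 27038) - 33335/2 = ((-65 - 56*123 + 123*(-41)) - 27038) - 33335/2 = ((-65 - 6888 - 5043) - 27038) - 33335/2 = (-11996 - 27038) - 33335/2 = -39034 - 33335/2 = -111403/2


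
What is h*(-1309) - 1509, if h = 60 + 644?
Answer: -923045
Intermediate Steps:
h = 704
h*(-1309) - 1509 = 704*(-1309) - 1509 = -921536 - 1509 = -923045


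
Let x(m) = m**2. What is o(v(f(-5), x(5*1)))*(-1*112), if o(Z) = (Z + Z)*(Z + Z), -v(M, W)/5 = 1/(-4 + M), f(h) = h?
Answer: -11200/81 ≈ -138.27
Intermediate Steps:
v(M, W) = -5/(-4 + M)
o(Z) = 4*Z**2 (o(Z) = (2*Z)*(2*Z) = 4*Z**2)
o(v(f(-5), x(5*1)))*(-1*112) = (4*(-5/(-4 - 5))**2)*(-1*112) = (4*(-5/(-9))**2)*(-112) = (4*(-5*(-1/9))**2)*(-112) = (4*(5/9)**2)*(-112) = (4*(25/81))*(-112) = (100/81)*(-112) = -11200/81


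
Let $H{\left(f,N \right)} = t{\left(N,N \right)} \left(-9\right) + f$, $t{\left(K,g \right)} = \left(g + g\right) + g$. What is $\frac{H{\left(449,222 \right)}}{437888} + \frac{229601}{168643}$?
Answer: $\frac{99604397253}{73846745984} \approx 1.3488$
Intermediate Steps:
$t{\left(K,g \right)} = 3 g$ ($t{\left(K,g \right)} = 2 g + g = 3 g$)
$H{\left(f,N \right)} = f - 27 N$ ($H{\left(f,N \right)} = 3 N \left(-9\right) + f = - 27 N + f = f - 27 N$)
$\frac{H{\left(449,222 \right)}}{437888} + \frac{229601}{168643} = \frac{449 - 5994}{437888} + \frac{229601}{168643} = \left(449 - 5994\right) \frac{1}{437888} + 229601 \cdot \frac{1}{168643} = \left(-5545\right) \frac{1}{437888} + \frac{229601}{168643} = - \frac{5545}{437888} + \frac{229601}{168643} = \frac{99604397253}{73846745984}$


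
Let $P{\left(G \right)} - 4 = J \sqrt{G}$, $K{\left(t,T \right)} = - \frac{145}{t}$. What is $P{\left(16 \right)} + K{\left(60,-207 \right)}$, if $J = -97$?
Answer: $- \frac{4637}{12} \approx -386.42$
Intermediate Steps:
$P{\left(G \right)} = 4 - 97 \sqrt{G}$
$P{\left(16 \right)} + K{\left(60,-207 \right)} = \left(4 - 97 \sqrt{16}\right) - \frac{145}{60} = \left(4 - 388\right) - \frac{29}{12} = -384 - \frac{29}{12} = - \frac{4637}{12}$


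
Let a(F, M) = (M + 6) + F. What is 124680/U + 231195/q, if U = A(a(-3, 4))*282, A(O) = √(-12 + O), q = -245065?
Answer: -46239/49013 - 4156*I*√5/47 ≈ -0.9434 - 197.73*I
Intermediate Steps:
a(F, M) = 6 + F + M (a(F, M) = (6 + M) + F = 6 + F + M)
U = 282*I*√5 (U = √(-12 + (6 - 3 + 4))*282 = √(-12 + 7)*282 = √(-5)*282 = (I*√5)*282 = 282*I*√5 ≈ 630.57*I)
124680/U + 231195/q = 124680/((282*I*√5)) + 231195/(-245065) = 124680*(-I*√5/1410) + 231195*(-1/245065) = -4156*I*√5/47 - 46239/49013 = -46239/49013 - 4156*I*√5/47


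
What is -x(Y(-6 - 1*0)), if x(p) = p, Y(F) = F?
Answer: 6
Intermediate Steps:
-x(Y(-6 - 1*0)) = -(-6 - 1*0) = -(-6 + 0) = -1*(-6) = 6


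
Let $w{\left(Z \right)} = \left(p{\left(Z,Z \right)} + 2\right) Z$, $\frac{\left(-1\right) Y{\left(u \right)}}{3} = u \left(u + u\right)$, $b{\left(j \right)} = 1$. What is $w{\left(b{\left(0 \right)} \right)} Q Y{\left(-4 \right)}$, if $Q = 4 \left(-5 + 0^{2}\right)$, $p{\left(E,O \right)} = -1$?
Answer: $1920$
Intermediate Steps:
$Q = -20$ ($Q = 4 \left(-5 + 0\right) = 4 \left(-5\right) = -20$)
$Y{\left(u \right)} = - 6 u^{2}$ ($Y{\left(u \right)} = - 3 u \left(u + u\right) = - 3 u 2 u = - 3 \cdot 2 u^{2} = - 6 u^{2}$)
$w{\left(Z \right)} = Z$ ($w{\left(Z \right)} = \left(-1 + 2\right) Z = 1 Z = Z$)
$w{\left(b{\left(0 \right)} \right)} Q Y{\left(-4 \right)} = 1 \left(-20\right) \left(- 6 \left(-4\right)^{2}\right) = - 20 \left(\left(-6\right) 16\right) = \left(-20\right) \left(-96\right) = 1920$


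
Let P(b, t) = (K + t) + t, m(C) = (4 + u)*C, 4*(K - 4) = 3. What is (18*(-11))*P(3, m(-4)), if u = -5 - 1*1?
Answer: -8217/2 ≈ -4108.5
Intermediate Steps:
K = 19/4 (K = 4 + (¼)*3 = 4 + ¾ = 19/4 ≈ 4.7500)
u = -6 (u = -5 - 1 = -6)
m(C) = -2*C (m(C) = (4 - 6)*C = -2*C)
P(b, t) = 19/4 + 2*t (P(b, t) = (19/4 + t) + t = 19/4 + 2*t)
(18*(-11))*P(3, m(-4)) = (18*(-11))*(19/4 + 2*(-2*(-4))) = -198*(19/4 + 2*8) = -198*(19/4 + 16) = -198*83/4 = -8217/2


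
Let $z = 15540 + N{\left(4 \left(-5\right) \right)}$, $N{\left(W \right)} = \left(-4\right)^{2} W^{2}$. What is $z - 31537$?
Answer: $-9597$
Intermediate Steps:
$N{\left(W \right)} = 16 W^{2}$
$z = 21940$ ($z = 15540 + 16 \left(4 \left(-5\right)\right)^{2} = 15540 + 16 \left(-20\right)^{2} = 15540 + 16 \cdot 400 = 15540 + 6400 = 21940$)
$z - 31537 = 21940 - 31537 = -9597$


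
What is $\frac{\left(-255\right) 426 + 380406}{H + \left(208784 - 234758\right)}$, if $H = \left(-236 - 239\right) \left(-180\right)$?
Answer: $\frac{45296}{9921} \approx 4.5657$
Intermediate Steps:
$H = 85500$ ($H = \left(-475\right) \left(-180\right) = 85500$)
$\frac{\left(-255\right) 426 + 380406}{H + \left(208784 - 234758\right)} = \frac{\left(-255\right) 426 + 380406}{85500 + \left(208784 - 234758\right)} = \frac{-108630 + 380406}{85500 + \left(208784 - 234758\right)} = \frac{271776}{85500 - 25974} = \frac{271776}{59526} = 271776 \cdot \frac{1}{59526} = \frac{45296}{9921}$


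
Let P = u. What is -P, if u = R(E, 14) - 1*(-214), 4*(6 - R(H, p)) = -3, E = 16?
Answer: -883/4 ≈ -220.75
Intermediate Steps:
R(H, p) = 27/4 (R(H, p) = 6 - ¼*(-3) = 6 + ¾ = 27/4)
u = 883/4 (u = 27/4 - 1*(-214) = 27/4 + 214 = 883/4 ≈ 220.75)
P = 883/4 ≈ 220.75
-P = -1*883/4 = -883/4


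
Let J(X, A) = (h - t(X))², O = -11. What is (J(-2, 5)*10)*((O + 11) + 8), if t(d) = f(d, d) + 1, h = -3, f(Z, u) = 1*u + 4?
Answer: 2880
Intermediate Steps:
f(Z, u) = 4 + u (f(Z, u) = u + 4 = 4 + u)
t(d) = 5 + d (t(d) = (4 + d) + 1 = 5 + d)
J(X, A) = (-8 - X)² (J(X, A) = (-3 - (5 + X))² = (-3 + (-5 - X))² = (-8 - X)²)
(J(-2, 5)*10)*((O + 11) + 8) = ((8 - 2)²*10)*((-11 + 11) + 8) = (6²*10)*(0 + 8) = (36*10)*8 = 360*8 = 2880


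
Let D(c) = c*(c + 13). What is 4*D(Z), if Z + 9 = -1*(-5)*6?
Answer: 2856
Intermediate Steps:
Z = 21 (Z = -9 - 1*(-5)*6 = -9 + 5*6 = -9 + 30 = 21)
D(c) = c*(13 + c)
4*D(Z) = 4*(21*(13 + 21)) = 4*(21*34) = 4*714 = 2856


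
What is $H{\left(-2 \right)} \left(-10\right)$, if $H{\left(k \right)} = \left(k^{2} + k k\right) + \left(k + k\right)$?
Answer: $-40$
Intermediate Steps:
$H{\left(k \right)} = 2 k + 2 k^{2}$ ($H{\left(k \right)} = \left(k^{2} + k^{2}\right) + 2 k = 2 k^{2} + 2 k = 2 k + 2 k^{2}$)
$H{\left(-2 \right)} \left(-10\right) = 2 \left(-2\right) \left(1 - 2\right) \left(-10\right) = 2 \left(-2\right) \left(-1\right) \left(-10\right) = 4 \left(-10\right) = -40$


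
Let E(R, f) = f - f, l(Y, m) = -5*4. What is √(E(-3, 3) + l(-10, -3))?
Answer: 2*I*√5 ≈ 4.4721*I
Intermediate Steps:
l(Y, m) = -20
E(R, f) = 0
√(E(-3, 3) + l(-10, -3)) = √(0 - 20) = √(-20) = 2*I*√5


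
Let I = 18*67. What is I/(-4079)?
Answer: -1206/4079 ≈ -0.29566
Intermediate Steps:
I = 1206
I/(-4079) = 1206/(-4079) = 1206*(-1/4079) = -1206/4079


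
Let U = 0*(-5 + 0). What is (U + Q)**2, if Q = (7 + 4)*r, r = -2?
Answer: 484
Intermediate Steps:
Q = -22 (Q = (7 + 4)*(-2) = 11*(-2) = -22)
U = 0 (U = 0*(-5) = 0)
(U + Q)**2 = (0 - 22)**2 = (-22)**2 = 484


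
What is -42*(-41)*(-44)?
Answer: -75768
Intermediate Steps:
-42*(-41)*(-44) = 1722*(-44) = -75768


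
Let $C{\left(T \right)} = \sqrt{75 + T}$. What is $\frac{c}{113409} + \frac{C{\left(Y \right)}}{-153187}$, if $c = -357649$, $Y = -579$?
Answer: $- \frac{357649}{113409} - \frac{6 i \sqrt{14}}{153187} \approx -3.1536 - 0.00014655 i$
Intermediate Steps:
$\frac{c}{113409} + \frac{C{\left(Y \right)}}{-153187} = - \frac{357649}{113409} + \frac{\sqrt{75 - 579}}{-153187} = \left(-357649\right) \frac{1}{113409} + \sqrt{-504} \left(- \frac{1}{153187}\right) = - \frac{357649}{113409} + 6 i \sqrt{14} \left(- \frac{1}{153187}\right) = - \frac{357649}{113409} - \frac{6 i \sqrt{14}}{153187}$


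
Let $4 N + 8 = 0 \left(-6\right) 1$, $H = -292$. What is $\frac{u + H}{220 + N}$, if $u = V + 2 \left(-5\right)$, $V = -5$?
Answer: $- \frac{307}{218} \approx -1.4083$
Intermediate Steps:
$N = -2$ ($N = -2 + \frac{0 \left(-6\right) 1}{4} = -2 + \frac{0 \cdot 1}{4} = -2 + \frac{1}{4} \cdot 0 = -2 + 0 = -2$)
$u = -15$ ($u = -5 + 2 \left(-5\right) = -5 - 10 = -15$)
$\frac{u + H}{220 + N} = \frac{-15 - 292}{220 - 2} = - \frac{307}{218}$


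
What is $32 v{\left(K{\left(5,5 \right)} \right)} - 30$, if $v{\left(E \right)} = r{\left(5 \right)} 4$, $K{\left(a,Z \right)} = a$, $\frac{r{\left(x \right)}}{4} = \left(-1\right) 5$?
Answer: $-2590$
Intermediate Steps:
$r{\left(x \right)} = -20$ ($r{\left(x \right)} = 4 \left(\left(-1\right) 5\right) = 4 \left(-5\right) = -20$)
$v{\left(E \right)} = -80$ ($v{\left(E \right)} = \left(-20\right) 4 = -80$)
$32 v{\left(K{\left(5,5 \right)} \right)} - 30 = 32 \left(-80\right) - 30 = -2560 - 30 = -2590$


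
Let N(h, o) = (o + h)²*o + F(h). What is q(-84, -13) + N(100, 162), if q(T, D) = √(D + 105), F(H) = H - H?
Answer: 11120328 + 2*√23 ≈ 1.1120e+7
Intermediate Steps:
F(H) = 0
q(T, D) = √(105 + D)
N(h, o) = o*(h + o)² (N(h, o) = (o + h)²*o + 0 = (h + o)²*o + 0 = o*(h + o)² + 0 = o*(h + o)²)
q(-84, -13) + N(100, 162) = √(105 - 13) + 162*(100 + 162)² = √92 + 162*262² = 2*√23 + 162*68644 = 2*√23 + 11120328 = 11120328 + 2*√23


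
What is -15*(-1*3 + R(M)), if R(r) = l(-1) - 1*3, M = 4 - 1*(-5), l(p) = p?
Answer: 105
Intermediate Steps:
M = 9 (M = 4 + 5 = 9)
R(r) = -4 (R(r) = -1 - 1*3 = -1 - 3 = -4)
-15*(-1*3 + R(M)) = -15*(-1*3 - 4) = -15*(-3 - 4) = -15*(-7) = 105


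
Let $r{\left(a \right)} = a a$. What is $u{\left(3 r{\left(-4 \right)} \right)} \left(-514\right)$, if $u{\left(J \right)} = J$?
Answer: $-24672$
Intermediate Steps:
$r{\left(a \right)} = a^{2}$
$u{\left(3 r{\left(-4 \right)} \right)} \left(-514\right) = 3 \left(-4\right)^{2} \left(-514\right) = 3 \cdot 16 \left(-514\right) = 48 \left(-514\right) = -24672$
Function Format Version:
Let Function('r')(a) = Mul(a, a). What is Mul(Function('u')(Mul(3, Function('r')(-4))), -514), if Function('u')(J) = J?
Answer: -24672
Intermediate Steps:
Function('r')(a) = Pow(a, 2)
Mul(Function('u')(Mul(3, Function('r')(-4))), -514) = Mul(Mul(3, Pow(-4, 2)), -514) = Mul(Mul(3, 16), -514) = Mul(48, -514) = -24672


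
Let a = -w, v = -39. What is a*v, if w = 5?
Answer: 195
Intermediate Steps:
a = -5 (a = -1*5 = -5)
a*v = -5*(-39) = 195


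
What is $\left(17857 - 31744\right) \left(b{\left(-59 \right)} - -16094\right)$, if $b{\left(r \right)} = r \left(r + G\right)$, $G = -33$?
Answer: $-298876014$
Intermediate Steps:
$b{\left(r \right)} = r \left(-33 + r\right)$ ($b{\left(r \right)} = r \left(r - 33\right) = r \left(-33 + r\right)$)
$\left(17857 - 31744\right) \left(b{\left(-59 \right)} - -16094\right) = \left(17857 - 31744\right) \left(- 59 \left(-33 - 59\right) - -16094\right) = - 13887 \left(\left(-59\right) \left(-92\right) + 16094\right) = - 13887 \left(5428 + 16094\right) = \left(-13887\right) 21522 = -298876014$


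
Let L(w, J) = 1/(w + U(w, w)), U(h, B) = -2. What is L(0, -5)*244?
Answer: -122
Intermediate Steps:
L(w, J) = 1/(-2 + w) (L(w, J) = 1/(w - 2) = 1/(-2 + w))
L(0, -5)*244 = 244/(-2 + 0) = 244/(-2) = -½*244 = -122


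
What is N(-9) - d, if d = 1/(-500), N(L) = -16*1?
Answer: -7999/500 ≈ -15.998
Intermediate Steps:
N(L) = -16
d = -1/500 ≈ -0.0020000
N(-9) - d = -16 - 1*(-1/500) = -16 + 1/500 = -7999/500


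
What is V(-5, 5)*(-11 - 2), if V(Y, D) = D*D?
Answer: -325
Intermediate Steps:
V(Y, D) = D²
V(-5, 5)*(-11 - 2) = 5²*(-11 - 2) = 25*(-13) = -325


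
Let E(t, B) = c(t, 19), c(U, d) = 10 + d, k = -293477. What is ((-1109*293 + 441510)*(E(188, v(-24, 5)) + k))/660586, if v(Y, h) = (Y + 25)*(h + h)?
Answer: -17104056852/330293 ≈ -51785.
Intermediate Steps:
v(Y, h) = 2*h*(25 + Y) (v(Y, h) = (25 + Y)*(2*h) = 2*h*(25 + Y))
E(t, B) = 29 (E(t, B) = 10 + 19 = 29)
((-1109*293 + 441510)*(E(188, v(-24, 5)) + k))/660586 = ((-1109*293 + 441510)*(29 - 293477))/660586 = ((-324937 + 441510)*(-293448))*(1/660586) = (116573*(-293448))*(1/660586) = -34208113704*1/660586 = -17104056852/330293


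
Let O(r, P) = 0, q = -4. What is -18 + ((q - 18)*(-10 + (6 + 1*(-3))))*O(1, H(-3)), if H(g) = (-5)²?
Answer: -18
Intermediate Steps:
H(g) = 25
-18 + ((q - 18)*(-10 + (6 + 1*(-3))))*O(1, H(-3)) = -18 + ((-4 - 18)*(-10 + (6 + 1*(-3))))*0 = -18 - 22*(-10 + (6 - 3))*0 = -18 - 22*(-10 + 3)*0 = -18 - 22*(-7)*0 = -18 + 154*0 = -18 + 0 = -18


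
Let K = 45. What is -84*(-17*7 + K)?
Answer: 6216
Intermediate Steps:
-84*(-17*7 + K) = -84*(-17*7 + 45) = -84*(-119 + 45) = -84*(-74) = 6216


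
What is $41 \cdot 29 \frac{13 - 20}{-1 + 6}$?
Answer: $- \frac{8323}{5} \approx -1664.6$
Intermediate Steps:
$41 \cdot 29 \frac{13 - 20}{-1 + 6} = 1189 \left(- \frac{7}{5}\right) = - \frac{8323}{5}$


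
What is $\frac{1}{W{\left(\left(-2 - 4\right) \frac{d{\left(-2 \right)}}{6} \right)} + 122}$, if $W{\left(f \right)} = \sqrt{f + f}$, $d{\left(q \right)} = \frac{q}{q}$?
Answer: $\frac{61}{7443} - \frac{i \sqrt{2}}{14886} \approx 0.0081956 - 9.5003 \cdot 10^{-5} i$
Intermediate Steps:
$d{\left(q \right)} = 1$
$W{\left(f \right)} = \sqrt{2} \sqrt{f}$ ($W{\left(f \right)} = \sqrt{2 f} = \sqrt{2} \sqrt{f}$)
$\frac{1}{W{\left(\left(-2 - 4\right) \frac{d{\left(-2 \right)}}{6} \right)} + 122} = \frac{1}{\sqrt{2} \sqrt{\left(-2 - 4\right) 1 \cdot \frac{1}{6}} + 122} = \frac{1}{\sqrt{2} \sqrt{- 6 \cdot 1 \cdot \frac{1}{6}} + 122} = \frac{1}{\sqrt{2} \sqrt{\left(-6\right) \frac{1}{6}} + 122} = \frac{1}{\sqrt{2} \sqrt{-1} + 122} = \frac{1}{\sqrt{2} i + 122} = \frac{1}{i \sqrt{2} + 122} = \frac{1}{122 + i \sqrt{2}}$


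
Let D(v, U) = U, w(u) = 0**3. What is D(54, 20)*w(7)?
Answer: 0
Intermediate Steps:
w(u) = 0
D(54, 20)*w(7) = 20*0 = 0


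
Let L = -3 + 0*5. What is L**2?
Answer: 9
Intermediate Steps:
L = -3 (L = -3 + 0 = -3)
L**2 = (-3)**2 = 9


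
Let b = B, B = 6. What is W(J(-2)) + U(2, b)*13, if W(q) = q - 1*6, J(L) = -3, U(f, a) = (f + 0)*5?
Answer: 121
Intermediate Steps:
b = 6
U(f, a) = 5*f (U(f, a) = f*5 = 5*f)
W(q) = -6 + q (W(q) = q - 6 = -6 + q)
W(J(-2)) + U(2, b)*13 = (-6 - 3) + (5*2)*13 = -9 + 10*13 = -9 + 130 = 121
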